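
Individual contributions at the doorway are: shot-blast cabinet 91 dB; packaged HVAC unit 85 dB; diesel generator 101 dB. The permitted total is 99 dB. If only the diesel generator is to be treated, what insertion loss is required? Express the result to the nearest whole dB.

Everything except the diesel generator sums to 10^(91/10) + 10^(85/10) = 1.575e+09 in linear terms, 91.97 dB.
The limit corresponds to 10^(99/10) = 7.943e+09; subtracting the fixed part leaves 6.368e+09 for the diesel generator, i.e. 98.04 dB.
Required insertion loss = 101 − 98.04 = 2.96 dB.

3 dB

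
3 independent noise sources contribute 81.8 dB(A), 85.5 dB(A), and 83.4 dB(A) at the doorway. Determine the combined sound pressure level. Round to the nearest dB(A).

89 dB(A)

For uncorrelated sources the intensities add, so convert each level to linear form, sum, and take 10·log₁₀ of the total.
Σ 10^(L/10) = 10^(81.8/10) + 10^(85.5/10) + 10^(83.4/10) = 7.249e+08.
L_total = 10·log₁₀(7.249e+08) = 88.60 dB(A).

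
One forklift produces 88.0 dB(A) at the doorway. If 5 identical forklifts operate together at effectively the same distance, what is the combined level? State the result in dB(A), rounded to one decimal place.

With 5 equal, uncorrelated contributions the intensity is 5× that of one unit, giving a rise of 10·log₁₀ 5.
L_total = 88.0 + 10·log₁₀(5) = 88.0 + 6.990 = 94.99 dB(A).

95.0 dB(A)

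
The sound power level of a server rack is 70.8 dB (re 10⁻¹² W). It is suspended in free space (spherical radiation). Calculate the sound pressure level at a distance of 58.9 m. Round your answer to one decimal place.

Free-field spherical radiation: L_p = L_w − 10·log₁₀(4π·r²), r = 58.9 m.
4π·r² = 4.36e+04 m², 10·log₁₀ of that is 46.394 dB.
L_p = 70.8 − 46.394 = 24.41 dB.

24.4 dB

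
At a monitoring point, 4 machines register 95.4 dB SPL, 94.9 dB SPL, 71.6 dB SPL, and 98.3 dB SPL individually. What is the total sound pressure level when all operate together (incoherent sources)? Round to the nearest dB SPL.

For uncorrelated sources the intensities add, so convert each level to linear form, sum, and take 10·log₁₀ of the total.
Σ 10^(L/10) = 10^(95.4/10) + 10^(94.9/10) + 10^(71.6/10) + 10^(98.3/10) = 1.333e+10.
L_total = 10·log₁₀(1.333e+10) = 101.25 dB SPL.

101 dB SPL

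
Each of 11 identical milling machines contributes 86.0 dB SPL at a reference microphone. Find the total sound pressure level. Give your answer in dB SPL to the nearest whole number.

With 11 equal, uncorrelated contributions the intensity is 11× that of one unit, giving a rise of 10·log₁₀ 11.
L_total = 86.0 + 10·log₁₀(11) = 86.0 + 10.414 = 96.41 dB SPL.

96 dB SPL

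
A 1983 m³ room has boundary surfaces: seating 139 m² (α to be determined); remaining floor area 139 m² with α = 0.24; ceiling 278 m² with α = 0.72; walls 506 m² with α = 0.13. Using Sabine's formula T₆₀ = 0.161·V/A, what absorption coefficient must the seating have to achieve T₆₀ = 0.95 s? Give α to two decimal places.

From T₆₀ = 0.161·V/A, the target T₆₀ = 0.95 s needs A = 0.161·1983/0.95 = 336.07 m².
Absorption from the other surfaces = 139·0.24 + 278·0.72 + 506·0.13 = 299.30 m², so the seating must supply 36.77 m² over 139 m².
α = 36.77/139 = 0.265.

0.26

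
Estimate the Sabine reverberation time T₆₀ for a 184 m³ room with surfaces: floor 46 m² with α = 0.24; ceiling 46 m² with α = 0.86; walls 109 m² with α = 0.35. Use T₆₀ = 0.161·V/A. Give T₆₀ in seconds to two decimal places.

0.33 s

Total absorption A = 46·0.24 + 46·0.86 + 109·0.35 = 88.75 m² sabins.
T₆₀ = 0.161·V/A = 0.161·184/88.75 = 0.334 s.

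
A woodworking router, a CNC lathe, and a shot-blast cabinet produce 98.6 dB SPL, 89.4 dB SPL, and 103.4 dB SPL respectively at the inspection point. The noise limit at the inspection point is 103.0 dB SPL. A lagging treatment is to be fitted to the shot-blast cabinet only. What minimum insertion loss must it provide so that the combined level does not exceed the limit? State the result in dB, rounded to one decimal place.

2.7 dB

The untreated sources together contribute 10^(98.6/10) + 10^(89.4/10) = 8.115e+09, i.e. 99.09 dB SPL.
The limit corresponds to 10^(103.0/10) = 1.995e+10; subtracting the fixed part leaves 1.184e+10 for the shot-blast cabinet, i.e. 100.73 dB SPL.
So the shot-blast cabinet must be reduced from 103.4 to 100.73 dB SPL: IL = 2.67 dB.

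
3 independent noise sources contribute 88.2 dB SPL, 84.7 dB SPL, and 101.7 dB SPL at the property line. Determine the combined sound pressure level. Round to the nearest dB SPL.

For uncorrelated sources the intensities add, so convert each level to linear form, sum, and take 10·log₁₀ of the total.
Σ 10^(L/10) = 10^(88.2/10) + 10^(84.7/10) + 10^(101.7/10) = 1.575e+10.
L_total = 10·log₁₀(1.575e+10) = 101.97 dB SPL.

102 dB SPL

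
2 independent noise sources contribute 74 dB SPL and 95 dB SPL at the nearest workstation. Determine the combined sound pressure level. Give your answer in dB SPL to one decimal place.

For uncorrelated sources the intensities add, so convert each level to linear form, sum, and take 10·log₁₀ of the total.
Σ 10^(L/10) = 10^(74/10) + 10^(95/10) = 3.187e+09.
L_total = 10·log₁₀(3.187e+09) = 95.03 dB SPL.

95.0 dB SPL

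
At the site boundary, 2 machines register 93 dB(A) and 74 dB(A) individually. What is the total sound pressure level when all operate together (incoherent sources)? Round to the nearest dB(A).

93 dB(A)

For uncorrelated sources the intensities add, so convert each level to linear form, sum, and take 10·log₁₀ of the total.
Σ 10^(L/10) = 10^(93/10) + 10^(74/10) = 2.020e+09.
L_total = 10·log₁₀(2.020e+09) = 93.05 dB(A).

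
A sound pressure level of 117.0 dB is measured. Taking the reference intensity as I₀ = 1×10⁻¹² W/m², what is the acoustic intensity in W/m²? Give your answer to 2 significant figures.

0.50 W/m²

L = 10·log₁₀(I/I₀) ⇒ I = I₀·10^(L/10) = 10⁻¹² × 10^11.70.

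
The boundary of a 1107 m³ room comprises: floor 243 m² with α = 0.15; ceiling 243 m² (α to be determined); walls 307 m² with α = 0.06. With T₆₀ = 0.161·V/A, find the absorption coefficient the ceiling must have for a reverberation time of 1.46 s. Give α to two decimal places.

0.28

Required total absorption A = 0.161·1107/1.46 = 122.07 m².
Absorption from the other surfaces = 243·0.15 + 307·0.06 = 54.87 m², so the ceiling must supply 67.20 m² over 243 m².
α = 67.20/243 = 0.277.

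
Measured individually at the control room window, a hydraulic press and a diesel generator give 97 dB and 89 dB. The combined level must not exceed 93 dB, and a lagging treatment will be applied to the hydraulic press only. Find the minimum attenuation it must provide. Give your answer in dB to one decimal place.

Fixed contribution from the other source: Σ 10^(L/10) = 10^(89/10) = 7.943e+08 (89.00 dB).
The limit corresponds to 10^(93/10) = 1.995e+09; subtracting the fixed part leaves 1.201e+09 for the hydraulic press, i.e. 90.80 dB.
Required insertion loss = 97 − 90.80 = 6.20 dB.

6.2 dB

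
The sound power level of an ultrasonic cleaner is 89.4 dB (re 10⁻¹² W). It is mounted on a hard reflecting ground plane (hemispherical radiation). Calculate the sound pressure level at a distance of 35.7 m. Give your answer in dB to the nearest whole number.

L_p = L_w − 10·log₁₀(2π·r²) with r = 35.7 m.
2π·r² = 8008 m², 10·log₁₀ of that is 39.035 dB.
L_p = 89.4 − 39.035 = 50.36 dB.

50 dB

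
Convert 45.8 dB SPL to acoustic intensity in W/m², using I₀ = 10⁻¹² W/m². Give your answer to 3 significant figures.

I/I₀ = 10^(45.8/10) = 3.802e+04, so I = 3.802e+04 × 10⁻¹² W/m².

3.80e-08 W/m²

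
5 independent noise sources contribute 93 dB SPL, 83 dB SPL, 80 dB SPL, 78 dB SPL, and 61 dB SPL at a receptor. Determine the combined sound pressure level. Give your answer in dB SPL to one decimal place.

93.7 dB SPL

Incoherent sources combine by intensity addition: L_total = 10·log₁₀(Σ 10^(L_i/10)).
Σ 10^(L/10) = 10^(93/10) + 10^(83/10) + 10^(80/10) + 10^(78/10) + 10^(61/10) = 2.359e+09.
L_total = 10·log₁₀(2.359e+09) = 93.73 dB SPL.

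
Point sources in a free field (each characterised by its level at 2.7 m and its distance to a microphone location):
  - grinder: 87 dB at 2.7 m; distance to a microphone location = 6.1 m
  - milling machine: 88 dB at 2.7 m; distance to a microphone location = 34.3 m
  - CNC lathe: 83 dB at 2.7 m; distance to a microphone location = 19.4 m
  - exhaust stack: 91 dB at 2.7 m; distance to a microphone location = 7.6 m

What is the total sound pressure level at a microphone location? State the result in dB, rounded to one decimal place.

Apply inverse-square spreading to bring every level to the receiver, then sum 10^(L/10).
grinder: 87 − 20·log₁₀(6.1/2.7) = 87 − 7.08 = 79.92 dB.
milling machine: 88 − 20·log₁₀(34.3/2.7) = 88 − 22.08 = 65.92 dB.
CNC lathe: 83 − 20·log₁₀(19.4/2.7) = 83 − 17.13 = 65.87 dB.
exhaust stack: 91 − 20·log₁₀(7.6/2.7) = 91 − 8.99 = 82.01 dB.
Σ 10^(L/10) = 2.649e+08 → L_total = 10·log₁₀(2.649e+08) = 84.23 dB.

84.2 dB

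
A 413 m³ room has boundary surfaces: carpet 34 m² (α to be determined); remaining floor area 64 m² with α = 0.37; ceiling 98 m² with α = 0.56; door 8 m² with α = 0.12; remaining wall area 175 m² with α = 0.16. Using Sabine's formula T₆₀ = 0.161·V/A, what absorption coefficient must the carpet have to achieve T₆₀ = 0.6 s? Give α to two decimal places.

0.10

Required total absorption A = 0.161·413/0.6 = 110.82 m².
Absorption from the other surfaces = 64·0.37 + 98·0.56 + 8·0.12 + 175·0.16 = 107.52 m², so the carpet must supply 3.30 m² over 34 m².
α = 3.30/34 = 0.097.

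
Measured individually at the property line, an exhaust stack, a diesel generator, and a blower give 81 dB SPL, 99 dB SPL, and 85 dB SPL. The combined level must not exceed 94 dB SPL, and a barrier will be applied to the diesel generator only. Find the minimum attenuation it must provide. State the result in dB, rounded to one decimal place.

The untreated sources together contribute 10^(81/10) + 10^(85/10) = 4.421e+08, i.e. 86.46 dB SPL.
To meet 94 dB SPL overall, the treated diesel generator may contribute at most 10^(94/10) − 4.421e+08 = 2.070e+09, i.e. 93.16 dB SPL.
Required insertion loss = 99 − 93.16 = 5.84 dB.

5.8 dB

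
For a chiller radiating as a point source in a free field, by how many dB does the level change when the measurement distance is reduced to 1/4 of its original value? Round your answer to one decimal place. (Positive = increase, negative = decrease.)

With spherical spreading the level changes by −20·log₁₀(r₂/r₁).
ΔL = −20·log₁₀(0.25) = +12.04 dB.

+12.0 dB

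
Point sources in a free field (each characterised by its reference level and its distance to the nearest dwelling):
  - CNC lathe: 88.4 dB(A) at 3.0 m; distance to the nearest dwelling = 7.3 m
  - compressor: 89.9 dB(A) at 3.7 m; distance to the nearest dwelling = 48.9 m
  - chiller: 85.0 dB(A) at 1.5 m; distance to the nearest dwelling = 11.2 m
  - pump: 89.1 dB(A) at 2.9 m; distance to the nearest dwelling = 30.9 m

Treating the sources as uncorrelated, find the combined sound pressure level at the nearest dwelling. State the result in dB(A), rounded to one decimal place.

Propagate each source to the receiver with L = L_ref − 20·log₁₀(r/r_ref), then add intensities.
CNC lathe: 88.4 − 20·log₁₀(7.3/3.0) = 88.4 − 7.72 = 80.68 dB(A).
compressor: 89.9 − 20·log₁₀(48.9/3.7) = 89.9 − 22.42 = 67.48 dB(A).
chiller: 85.0 − 20·log₁₀(11.2/1.5) = 85.0 − 17.46 = 67.54 dB(A).
pump: 89.1 − 20·log₁₀(30.9/2.9) = 89.1 − 20.55 = 68.55 dB(A).
Σ 10^(L/10) = 1.353e+08 → L_total = 10·log₁₀(1.353e+08) = 81.31 dB(A).

81.3 dB(A)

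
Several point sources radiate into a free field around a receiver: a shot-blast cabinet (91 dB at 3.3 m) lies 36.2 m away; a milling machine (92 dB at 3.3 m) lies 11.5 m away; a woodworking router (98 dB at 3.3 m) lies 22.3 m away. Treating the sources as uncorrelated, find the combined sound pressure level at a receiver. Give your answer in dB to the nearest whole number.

Apply inverse-square spreading to bring every level to the receiver, then sum 10^(L/10).
shot-blast cabinet: 91 − 20·log₁₀(36.2/3.3) = 91 − 20.80 = 70.20 dB.
milling machine: 92 − 20·log₁₀(11.5/3.3) = 92 − 10.84 = 81.16 dB.
woodworking router: 98 − 20·log₁₀(22.3/3.3) = 98 − 16.60 = 81.40 dB.
Σ 10^(L/10) = 2.791e+08 → L_total = 10·log₁₀(2.791e+08) = 84.46 dB.

84 dB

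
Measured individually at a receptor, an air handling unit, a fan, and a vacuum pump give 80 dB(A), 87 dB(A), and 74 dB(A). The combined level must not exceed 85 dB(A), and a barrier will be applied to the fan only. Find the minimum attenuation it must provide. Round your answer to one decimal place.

4.2 dB

Fixed contribution from the other sources: Σ 10^(L/10) = 10^(80/10) + 10^(74/10) = 1.251e+08 (80.97 dB(A)).
The limit corresponds to 10^(85/10) = 3.162e+08; subtracting the fixed part leaves 1.911e+08 for the fan, i.e. 82.81 dB(A).
So the fan must be reduced from 87 to 82.81 dB(A): IL = 4.19 dB.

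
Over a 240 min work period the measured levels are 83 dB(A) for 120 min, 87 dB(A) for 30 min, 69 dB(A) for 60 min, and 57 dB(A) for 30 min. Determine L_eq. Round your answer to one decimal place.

L_eq = 10·log₁₀[(1/T)·Σ tᵢ·10^(Lᵢ/10)] with T = 240 min.
Σ tᵢ·10^(Lᵢ/10) = 120·10^(83/10) + 30·10^(87/10) + 60·10^(69/10) + 30·10^(57/10) = 3.947e+10.
L_eq = 10·log₁₀(3.947e+10/240) = 82.16 dB(A).

82.2 dB(A)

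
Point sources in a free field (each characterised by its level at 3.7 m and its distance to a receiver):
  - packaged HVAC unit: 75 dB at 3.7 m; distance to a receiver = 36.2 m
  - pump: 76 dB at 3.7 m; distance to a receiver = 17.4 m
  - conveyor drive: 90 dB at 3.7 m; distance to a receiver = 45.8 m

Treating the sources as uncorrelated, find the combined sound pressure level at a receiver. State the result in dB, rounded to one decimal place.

69.4 dB

Propagate each source to the receiver with L = L_ref − 20·log₁₀(r/r_ref), then add intensities.
packaged HVAC unit: 75 − 20·log₁₀(36.2/3.7) = 75 − 19.81 = 55.19 dB.
pump: 76 − 20·log₁₀(17.4/3.7) = 76 − 13.45 = 62.55 dB.
conveyor drive: 90 − 20·log₁₀(45.8/3.7) = 90 − 21.85 = 68.15 dB.
Σ 10^(L/10) = 8.657e+06 → L_total = 10·log₁₀(8.657e+06) = 69.37 dB.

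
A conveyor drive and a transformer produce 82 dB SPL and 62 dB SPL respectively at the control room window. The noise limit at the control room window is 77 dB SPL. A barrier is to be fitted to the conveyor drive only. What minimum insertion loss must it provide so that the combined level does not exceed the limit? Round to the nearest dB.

5 dB

Everything except the conveyor drive sums to 10^(62/10) = 1.585e+06 in linear terms, 62.00 dB SPL.
The limit corresponds to 10^(77/10) = 5.012e+07; subtracting the fixed part leaves 4.853e+07 for the conveyor drive, i.e. 76.86 dB SPL.
So the conveyor drive must be reduced from 82 to 76.86 dB SPL: IL = 5.14 dB.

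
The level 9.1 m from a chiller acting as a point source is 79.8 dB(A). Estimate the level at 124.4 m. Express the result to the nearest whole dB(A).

Point-source attenuation: ΔL = 20·log₁₀(r₂/r₁) = 20·log₁₀(124.4/9.1) = 22.716 dB.
L₂ = 79.8 − 20·log₁₀(124.4/9.1) = 79.8 − 22.716 = 57.08 dB(A).

57 dB(A)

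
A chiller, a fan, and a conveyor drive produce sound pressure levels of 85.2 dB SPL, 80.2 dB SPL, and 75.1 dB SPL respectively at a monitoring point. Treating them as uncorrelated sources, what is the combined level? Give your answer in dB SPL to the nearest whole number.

87 dB SPL

For uncorrelated sources the intensities add, so convert each level to linear form, sum, and take 10·log₁₀ of the total.
Σ 10^(L/10) = 10^(85.2/10) + 10^(80.2/10) + 10^(75.1/10) = 4.682e+08.
L_total = 10·log₁₀(4.682e+08) = 86.70 dB SPL.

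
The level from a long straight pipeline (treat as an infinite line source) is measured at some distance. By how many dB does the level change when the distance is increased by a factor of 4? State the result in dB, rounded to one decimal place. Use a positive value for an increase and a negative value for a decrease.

A line source loses 3 dB per doubling of distance; generally ΔL = −10·log₁₀(r₂/r₁).
ΔL = −10·log₁₀(4) = -6.02 dB.

-6.0 dB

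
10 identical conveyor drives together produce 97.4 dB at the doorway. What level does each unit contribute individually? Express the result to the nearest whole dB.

87 dB

10 equal contributions raise the level by 10·log₁₀ 10 = 10.000 dB, so each unit alone gives 97.4 − 10.000.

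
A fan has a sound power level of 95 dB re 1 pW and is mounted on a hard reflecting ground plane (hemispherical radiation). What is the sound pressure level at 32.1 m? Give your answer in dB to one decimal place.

56.9 dB

The power spreads over a hemisphere of area 2π·r², so L_p = L_w − 10·log₁₀(2π·r²).
2π·r² = 6474 m², 10·log₁₀ of that is 38.112 dB.
L_p = 95 − 38.112 = 56.89 dB.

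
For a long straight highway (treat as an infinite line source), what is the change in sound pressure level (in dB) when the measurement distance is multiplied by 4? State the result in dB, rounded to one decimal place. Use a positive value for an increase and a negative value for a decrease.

-6.0 dB

With cylindrical spreading the level changes by −10·log₁₀(r₂/r₁).
ΔL = −10·log₁₀(4) = -6.02 dB.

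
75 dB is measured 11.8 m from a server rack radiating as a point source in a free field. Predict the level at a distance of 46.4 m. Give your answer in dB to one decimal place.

63.1 dB

Spherical spreading from a point source gives a 20·log₁₀(r₂/r₁) drop.
L₂ = 75 − 20·log₁₀(46.4/11.8) = 75 − 11.893 = 63.11 dB.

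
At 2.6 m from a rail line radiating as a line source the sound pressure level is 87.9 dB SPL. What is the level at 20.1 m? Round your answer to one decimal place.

Line-source attenuation: ΔL = 10·log₁₀(r₂/r₁) = 10·log₁₀(20.1/2.6) = 8.882 dB.
L₂ = 87.9 − 10·log₁₀(20.1/2.6) = 87.9 − 8.882 = 79.02 dB SPL.

79.0 dB SPL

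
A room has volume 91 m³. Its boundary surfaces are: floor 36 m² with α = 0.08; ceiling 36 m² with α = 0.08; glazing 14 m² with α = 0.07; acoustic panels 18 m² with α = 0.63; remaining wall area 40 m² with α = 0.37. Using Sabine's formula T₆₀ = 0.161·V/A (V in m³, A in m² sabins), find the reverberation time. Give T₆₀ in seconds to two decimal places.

0.45 s

Total absorption A = 36·0.08 + 36·0.08 + 14·0.07 + 18·0.63 + 40·0.37 = 32.88 m² sabins.
T₆₀ = 0.161 × 91 / 32.88 = 0.446 s.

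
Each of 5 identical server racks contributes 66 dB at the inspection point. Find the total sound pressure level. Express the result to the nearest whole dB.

L_total = L₁ + 10·log₁₀ N for N identical incoherent sources.
L_total = 66 + 10·log₁₀(5) = 66 + 6.990 = 72.99 dB.

73 dB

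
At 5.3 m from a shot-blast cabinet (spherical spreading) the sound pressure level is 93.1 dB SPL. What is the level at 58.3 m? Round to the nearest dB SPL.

72 dB SPL

Point-source attenuation: ΔL = 20·log₁₀(r₂/r₁) = 20·log₁₀(58.3/5.3) = 20.828 dB.
L₂ = 93.1 − 20·log₁₀(58.3/5.3) = 93.1 − 20.828 = 72.27 dB SPL.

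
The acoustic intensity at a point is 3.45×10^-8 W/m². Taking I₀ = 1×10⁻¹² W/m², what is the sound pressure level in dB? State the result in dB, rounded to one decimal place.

Dividing by I₀ shifts the exponent by 12: I/I₀ = 3.45×10^4.
L = 10·(0.5378 + 4) = 45.38 dB.

45.4 dB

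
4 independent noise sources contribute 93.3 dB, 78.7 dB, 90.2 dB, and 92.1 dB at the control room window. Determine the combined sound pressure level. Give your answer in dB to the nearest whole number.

97 dB

For uncorrelated sources the intensities add, so convert each level to linear form, sum, and take 10·log₁₀ of the total.
Σ 10^(L/10) = 10^(93.3/10) + 10^(78.7/10) + 10^(90.2/10) + 10^(92.1/10) = 4.881e+09.
L_total = 10·log₁₀(4.881e+09) = 96.89 dB.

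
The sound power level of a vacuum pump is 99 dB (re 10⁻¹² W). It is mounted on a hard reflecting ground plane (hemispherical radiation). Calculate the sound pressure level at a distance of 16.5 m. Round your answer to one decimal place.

The power spreads over a hemisphere of area 2π·r², so L_p = L_w − 10·log₁₀(2π·r²).
2π·r² = 1711 m², 10·log₁₀ of that is 32.331 dB.
L_p = 99 − 32.331 = 66.67 dB.

66.7 dB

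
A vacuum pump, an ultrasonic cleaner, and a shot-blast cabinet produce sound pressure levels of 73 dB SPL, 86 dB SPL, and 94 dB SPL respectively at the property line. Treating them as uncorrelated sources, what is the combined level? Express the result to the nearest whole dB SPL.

95 dB SPL

Incoherent sources combine by intensity addition: L_total = 10·log₁₀(Σ 10^(L_i/10)).
Σ 10^(L/10) = 10^(73/10) + 10^(86/10) + 10^(94/10) = 2.930e+09.
L_total = 10·log₁₀(2.930e+09) = 94.67 dB SPL.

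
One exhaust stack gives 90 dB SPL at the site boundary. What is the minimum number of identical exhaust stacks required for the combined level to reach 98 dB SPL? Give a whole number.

Need L₁ + 10·log₁₀ N ≥ 98, i.e. log₁₀ N ≥ 0.80.
N ≥ 10^(8.0/10) = 6.310, so N = 7.

7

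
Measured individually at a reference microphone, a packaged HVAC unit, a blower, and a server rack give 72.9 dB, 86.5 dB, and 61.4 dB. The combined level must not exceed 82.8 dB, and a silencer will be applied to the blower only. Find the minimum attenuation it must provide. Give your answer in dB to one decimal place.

The untreated sources together contribute 10^(72.9/10) + 10^(61.4/10) = 2.088e+07, i.e. 73.20 dB.
To meet 82.8 dB overall, the treated blower may contribute at most 10^(82.8/10) − 2.088e+07 = 1.697e+08, i.e. 82.30 dB.
So the blower must be reduced from 86.5 to 82.30 dB: IL = 4.20 dB.

4.2 dB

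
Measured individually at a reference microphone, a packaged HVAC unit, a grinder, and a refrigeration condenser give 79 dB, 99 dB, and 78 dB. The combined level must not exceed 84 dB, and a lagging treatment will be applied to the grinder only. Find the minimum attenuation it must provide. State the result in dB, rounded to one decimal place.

The untreated sources together contribute 10^(79/10) + 10^(78/10) = 1.425e+08, i.e. 81.54 dB.
The limit corresponds to 10^(84/10) = 2.512e+08; subtracting the fixed part leaves 1.087e+08 for the grinder, i.e. 80.36 dB.
So the grinder must be reduced from 99 to 80.36 dB: IL = 18.64 dB.

18.6 dB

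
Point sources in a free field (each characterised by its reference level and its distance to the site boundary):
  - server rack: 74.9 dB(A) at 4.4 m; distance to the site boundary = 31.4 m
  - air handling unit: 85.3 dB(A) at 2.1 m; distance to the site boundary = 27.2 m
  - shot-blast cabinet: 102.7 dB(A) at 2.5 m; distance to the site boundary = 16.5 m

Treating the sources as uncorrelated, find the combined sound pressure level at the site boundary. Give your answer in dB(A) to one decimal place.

86.3 dB(A)

Propagate each source to the receiver with L = L_ref − 20·log₁₀(r/r_ref), then add intensities.
server rack: 74.9 − 20·log₁₀(31.4/4.4) = 74.9 − 17.07 = 57.83 dB(A).
air handling unit: 85.3 − 20·log₁₀(27.2/2.1) = 85.3 − 22.25 = 63.05 dB(A).
shot-blast cabinet: 102.7 − 20·log₁₀(16.5/2.5) = 102.7 − 16.39 = 86.31 dB(A).
Σ 10^(L/10) = 4.301e+08 → L_total = 10·log₁₀(4.301e+08) = 86.34 dB(A).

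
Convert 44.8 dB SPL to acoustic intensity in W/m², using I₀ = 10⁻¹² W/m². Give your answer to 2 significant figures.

I/I₀ = 10^(44.8/10) = 3.02e+04, so I = 3.02e+04 × 10⁻¹² W/m².

3.0e-08 W/m²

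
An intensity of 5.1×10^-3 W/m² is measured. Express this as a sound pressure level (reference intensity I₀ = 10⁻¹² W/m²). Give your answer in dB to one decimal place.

I/I₀ = 5.1×10^-3/10⁻¹² = 5.1×10^9, and L = 10·log₁₀(I/I₀).
L = 10·(0.7076 + 9) = 97.08 dB.

97.1 dB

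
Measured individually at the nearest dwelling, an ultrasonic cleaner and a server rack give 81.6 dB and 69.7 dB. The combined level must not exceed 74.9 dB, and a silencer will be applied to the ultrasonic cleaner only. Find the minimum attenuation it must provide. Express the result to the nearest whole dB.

Fixed contribution from the other source: Σ 10^(L/10) = 10^(69.7/10) = 9.333e+06 (69.70 dB).
To meet 74.9 dB overall, the treated ultrasonic cleaner may contribute at most 10^(74.9/10) − 9.333e+06 = 2.157e+07, i.e. 73.34 dB.
Required insertion loss = 81.6 − 73.34 = 8.26 dB.

8 dB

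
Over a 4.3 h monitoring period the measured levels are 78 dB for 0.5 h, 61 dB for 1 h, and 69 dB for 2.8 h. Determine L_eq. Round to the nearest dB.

71 dB

L_eq = 10·log₁₀[(1/T)·Σ tᵢ·10^(Lᵢ/10)] with T = 4.3 h.
Σ tᵢ·10^(Lᵢ/10) = 0.5·10^(78/10) + 1·10^(61/10) + 2.8·10^(69/10) = 5.505e+07.
L_eq = 10·log₁₀(5.505e+07/4.3) = 71.07 dB.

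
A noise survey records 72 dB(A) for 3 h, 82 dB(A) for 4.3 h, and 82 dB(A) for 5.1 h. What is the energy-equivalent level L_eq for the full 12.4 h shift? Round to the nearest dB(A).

81 dB(A)

The energy average is taken in the linear domain: L_eq = 10·log₁₀[(Σ tᵢ·10^(Lᵢ/10))/T], T = 12.4 h.
Σ tᵢ·10^(Lᵢ/10) = 3·10^(72/10) + 4.3·10^(82/10) + 5.1·10^(82/10) = 1.537e+09.
L_eq = 10·log₁₀(1.537e+09/12.4) = 80.93 dB(A).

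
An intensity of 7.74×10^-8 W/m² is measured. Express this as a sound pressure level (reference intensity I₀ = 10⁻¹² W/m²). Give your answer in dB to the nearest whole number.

49 dB

I/I₀ = 7.74×10^-8/10⁻¹² = 7.74×10^4, and L = 10·log₁₀(I/I₀).
L = 10·(0.8887 + 4) = 48.89 dB.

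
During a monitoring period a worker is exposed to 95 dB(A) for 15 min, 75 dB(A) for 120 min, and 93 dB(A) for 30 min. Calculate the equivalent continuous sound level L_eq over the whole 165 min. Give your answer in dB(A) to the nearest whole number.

The energy average is taken in the linear domain: L_eq = 10·log₁₀[(Σ tᵢ·10^(Lᵢ/10))/T], T = 165 min.
Σ tᵢ·10^(Lᵢ/10) = 15·10^(95/10) + 120·10^(75/10) + 30·10^(93/10) = 1.111e+11.
L_eq = 10·log₁₀(1.111e+11/165) = 88.28 dB(A).

88 dB(A)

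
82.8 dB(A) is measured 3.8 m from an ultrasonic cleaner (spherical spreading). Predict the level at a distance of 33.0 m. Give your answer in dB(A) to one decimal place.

Point-source attenuation: ΔL = 20·log₁₀(r₂/r₁) = 20·log₁₀(33.0/3.8) = 18.775 dB.
L₂ = 82.8 − 20·log₁₀(33.0/3.8) = 82.8 − 18.775 = 64.03 dB(A).

64.0 dB(A)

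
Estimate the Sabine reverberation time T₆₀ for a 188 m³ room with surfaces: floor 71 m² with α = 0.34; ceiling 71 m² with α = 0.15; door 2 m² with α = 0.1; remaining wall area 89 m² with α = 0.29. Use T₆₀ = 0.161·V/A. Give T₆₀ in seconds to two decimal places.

0.50 s

Total absorption A = 71·0.34 + 71·0.15 + 2·0.1 + 89·0.29 = 60.80 m² sabins.
T₆₀ = 0.161·V/A = 0.161·188/60.80 = 0.498 s.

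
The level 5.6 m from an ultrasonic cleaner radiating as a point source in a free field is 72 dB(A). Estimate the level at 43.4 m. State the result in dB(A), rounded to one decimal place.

For a point source, L₂ = L₁ − 20·log₁₀(r₂/r₁).
L₂ = 72 − 20·log₁₀(43.4/5.6) = 72 − 17.786 = 54.21 dB(A).

54.2 dB(A)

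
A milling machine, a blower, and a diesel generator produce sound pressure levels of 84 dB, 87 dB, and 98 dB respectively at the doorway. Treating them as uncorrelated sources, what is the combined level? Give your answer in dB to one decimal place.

98.5 dB

Incoherent sources combine by intensity addition: L_total = 10·log₁₀(Σ 10^(L_i/10)).
Σ 10^(L/10) = 10^(84/10) + 10^(87/10) + 10^(98/10) = 7.062e+09.
L_total = 10·log₁₀(7.062e+09) = 98.49 dB.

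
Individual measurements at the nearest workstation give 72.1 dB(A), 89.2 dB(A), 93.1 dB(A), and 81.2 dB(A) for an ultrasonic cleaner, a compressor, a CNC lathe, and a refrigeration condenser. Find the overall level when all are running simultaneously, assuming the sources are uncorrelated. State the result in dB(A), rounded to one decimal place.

Incoherent sources combine by intensity addition: L_total = 10·log₁₀(Σ 10^(L_i/10)).
Σ 10^(L/10) = 10^(72.1/10) + 10^(89.2/10) + 10^(93.1/10) + 10^(81.2/10) = 3.022e+09.
L_total = 10·log₁₀(3.022e+09) = 94.80 dB(A).

94.8 dB(A)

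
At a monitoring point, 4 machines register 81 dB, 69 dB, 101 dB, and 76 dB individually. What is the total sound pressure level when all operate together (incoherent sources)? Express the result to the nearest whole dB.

For uncorrelated sources the intensities add, so convert each level to linear form, sum, and take 10·log₁₀ of the total.
Σ 10^(L/10) = 10^(81/10) + 10^(69/10) + 10^(101/10) + 10^(76/10) = 1.276e+10.
L_total = 10·log₁₀(1.276e+10) = 101.06 dB.

101 dB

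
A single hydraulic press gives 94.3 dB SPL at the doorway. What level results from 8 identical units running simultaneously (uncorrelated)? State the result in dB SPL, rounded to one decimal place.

With 8 equal, uncorrelated contributions the intensity is 8× that of one unit, giving a rise of 10·log₁₀ 8.
L_total = 94.3 + 10·log₁₀(8) = 94.3 + 9.031 = 103.33 dB SPL.

103.3 dB SPL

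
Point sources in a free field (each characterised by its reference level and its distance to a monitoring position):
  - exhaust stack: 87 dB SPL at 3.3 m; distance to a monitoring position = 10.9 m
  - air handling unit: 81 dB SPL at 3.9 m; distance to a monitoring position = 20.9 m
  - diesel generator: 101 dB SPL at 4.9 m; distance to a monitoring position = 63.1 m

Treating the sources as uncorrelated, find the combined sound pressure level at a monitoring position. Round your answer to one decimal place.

81.0 dB SPL

Apply inverse-square spreading to bring every level to the receiver, then sum 10^(L/10).
exhaust stack: 87 − 20·log₁₀(10.9/3.3) = 87 − 10.38 = 76.62 dB SPL.
air handling unit: 81 − 20·log₁₀(20.9/3.9) = 81 − 14.58 = 66.42 dB SPL.
diesel generator: 101 − 20·log₁₀(63.1/4.9) = 101 − 22.20 = 78.80 dB SPL.
Σ 10^(L/10) = 1.262e+08 → L_total = 10·log₁₀(1.262e+08) = 81.01 dB SPL.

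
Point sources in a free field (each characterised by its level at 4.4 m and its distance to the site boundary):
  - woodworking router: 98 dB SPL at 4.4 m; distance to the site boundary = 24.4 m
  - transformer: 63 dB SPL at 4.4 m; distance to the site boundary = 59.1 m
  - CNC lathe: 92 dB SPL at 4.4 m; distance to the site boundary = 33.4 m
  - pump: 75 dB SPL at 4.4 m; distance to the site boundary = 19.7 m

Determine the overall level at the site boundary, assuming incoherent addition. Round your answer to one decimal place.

83.7 dB SPL

Propagate each source to the receiver with L = L_ref − 20·log₁₀(r/r_ref), then add intensities.
woodworking router: 98 − 20·log₁₀(24.4/4.4) = 98 − 14.88 = 83.12 dB SPL.
transformer: 63 − 20·log₁₀(59.1/4.4) = 63 − 22.56 = 40.44 dB SPL.
CNC lathe: 92 − 20·log₁₀(33.4/4.4) = 92 − 17.61 = 74.39 dB SPL.
pump: 75 − 20·log₁₀(19.7/4.4) = 75 − 13.02 = 61.98 dB SPL.
Σ 10^(L/10) = 2.343e+08 → L_total = 10·log₁₀(2.343e+08) = 83.70 dB SPL.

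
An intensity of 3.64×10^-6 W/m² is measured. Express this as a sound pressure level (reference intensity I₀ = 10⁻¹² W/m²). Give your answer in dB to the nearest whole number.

Dividing by I₀ shifts the exponent by 12: I/I₀ = 3.64×10^6.
L = 10·(0.5611 + 6) = 65.61 dB.

66 dB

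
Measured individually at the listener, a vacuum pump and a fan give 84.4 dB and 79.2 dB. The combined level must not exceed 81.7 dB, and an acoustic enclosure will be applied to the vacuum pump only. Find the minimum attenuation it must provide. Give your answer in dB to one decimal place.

6.3 dB

Everything except the vacuum pump sums to 10^(79.2/10) = 8.318e+07 in linear terms, 79.20 dB.
The limit corresponds to 10^(81.7/10) = 1.479e+08; subtracting the fixed part leaves 6.473e+07 for the vacuum pump, i.e. 78.11 dB.
So the vacuum pump must be reduced from 84.4 to 78.11 dB: IL = 6.29 dB.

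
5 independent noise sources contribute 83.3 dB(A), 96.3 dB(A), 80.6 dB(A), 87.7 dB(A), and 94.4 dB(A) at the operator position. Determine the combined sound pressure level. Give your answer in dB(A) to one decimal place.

99.0 dB(A)

Incoherent sources combine by intensity addition: L_total = 10·log₁₀(Σ 10^(L_i/10)).
Σ 10^(L/10) = 10^(83.3/10) + 10^(96.3/10) + 10^(80.6/10) + 10^(87.7/10) + 10^(94.4/10) = 7.937e+09.
L_total = 10·log₁₀(7.937e+09) = 99.00 dB(A).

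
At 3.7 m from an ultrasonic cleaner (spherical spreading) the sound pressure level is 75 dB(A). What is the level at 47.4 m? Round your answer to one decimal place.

52.8 dB(A)

For a point source, L₂ = L₁ − 20·log₁₀(r₂/r₁).
L₂ = 75 − 20·log₁₀(47.4/3.7) = 75 − 22.152 = 52.85 dB(A).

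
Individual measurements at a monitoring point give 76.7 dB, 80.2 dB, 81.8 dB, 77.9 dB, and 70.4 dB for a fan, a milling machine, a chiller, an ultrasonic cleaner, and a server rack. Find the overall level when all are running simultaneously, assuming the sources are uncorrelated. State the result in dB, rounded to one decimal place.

For uncorrelated sources the intensities add, so convert each level to linear form, sum, and take 10·log₁₀ of the total.
Σ 10^(L/10) = 10^(76.7/10) + 10^(80.2/10) + 10^(81.8/10) + 10^(77.9/10) + 10^(70.4/10) = 3.755e+08.
L_total = 10·log₁₀(3.755e+08) = 85.75 dB.

85.7 dB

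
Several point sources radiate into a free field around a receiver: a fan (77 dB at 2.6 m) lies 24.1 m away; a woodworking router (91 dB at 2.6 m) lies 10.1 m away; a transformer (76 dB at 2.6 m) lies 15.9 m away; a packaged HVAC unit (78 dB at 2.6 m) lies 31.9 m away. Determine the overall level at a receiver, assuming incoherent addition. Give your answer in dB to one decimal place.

79.3 dB

Propagate each source to the receiver with L = L_ref − 20·log₁₀(r/r_ref), then add intensities.
fan: 77 − 20·log₁₀(24.1/2.6) = 77 − 19.34 = 57.66 dB.
woodworking router: 91 − 20·log₁₀(10.1/2.6) = 91 − 11.79 = 79.21 dB.
transformer: 76 − 20·log₁₀(15.9/2.6) = 76 − 15.73 = 60.27 dB.
packaged HVAC unit: 78 − 20·log₁₀(31.9/2.6) = 78 − 21.78 = 56.22 dB.
Σ 10^(L/10) = 8.549e+07 → L_total = 10·log₁₀(8.549e+07) = 79.32 dB.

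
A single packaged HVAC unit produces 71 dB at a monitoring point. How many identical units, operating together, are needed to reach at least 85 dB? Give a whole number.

The shortfall is 85 − 71 = 14.0 dB, and N units add 10·log₁₀ N, so need 10·log₁₀ N ≥ 14.0.
N ≥ 10^(14.0/10) = 25.119, so N = 26.

26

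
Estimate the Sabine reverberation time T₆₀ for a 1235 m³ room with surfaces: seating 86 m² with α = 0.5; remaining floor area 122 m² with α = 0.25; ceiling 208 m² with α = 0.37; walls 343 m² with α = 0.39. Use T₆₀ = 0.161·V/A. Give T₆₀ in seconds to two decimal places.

Total absorption A = 86·0.5 + 122·0.25 + 208·0.37 + 343·0.39 = 284.23 m² sabins.
T₆₀ = 0.161 × 1235 / 284.23 = 0.700 s.

0.70 s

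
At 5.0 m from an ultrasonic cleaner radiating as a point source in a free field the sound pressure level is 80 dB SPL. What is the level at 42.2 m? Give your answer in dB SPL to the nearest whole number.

Spherical spreading from a point source gives a 20·log₁₀(r₂/r₁) drop.
L₂ = 80 − 20·log₁₀(42.2/5.0) = 80 − 18.527 = 61.47 dB SPL.

61 dB SPL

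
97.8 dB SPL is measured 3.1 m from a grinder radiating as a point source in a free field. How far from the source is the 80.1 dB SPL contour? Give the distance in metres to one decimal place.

23.8 m

Point-source spreading drops the level by 20·log₁₀(r₂/r₁); inverting, r₂/r₁ = 10^(ΔL/20).
r₂ = 3.1·10^((97.8−80.1)/20) = 3.1·10^(17.7/20) = 23.79 m.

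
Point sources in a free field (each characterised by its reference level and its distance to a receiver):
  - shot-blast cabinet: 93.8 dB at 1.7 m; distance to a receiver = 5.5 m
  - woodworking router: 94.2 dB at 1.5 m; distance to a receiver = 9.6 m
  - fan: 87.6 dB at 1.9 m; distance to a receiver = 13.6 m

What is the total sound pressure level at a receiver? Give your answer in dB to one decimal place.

84.8 dB

Apply inverse-square spreading to bring every level to the receiver, then sum 10^(L/10).
shot-blast cabinet: 93.8 − 20·log₁₀(5.5/1.7) = 93.8 − 10.20 = 83.60 dB.
woodworking router: 94.2 − 20·log₁₀(9.6/1.5) = 94.2 − 16.12 = 78.08 dB.
fan: 87.6 − 20·log₁₀(13.6/1.9) = 87.6 − 17.10 = 70.50 dB.
Σ 10^(L/10) = 3.046e+08 → L_total = 10·log₁₀(3.046e+08) = 84.84 dB.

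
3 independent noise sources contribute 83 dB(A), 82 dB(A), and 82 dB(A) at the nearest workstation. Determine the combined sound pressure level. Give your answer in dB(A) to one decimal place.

87.1 dB(A)

For uncorrelated sources the intensities add, so convert each level to linear form, sum, and take 10·log₁₀ of the total.
Σ 10^(L/10) = 10^(83/10) + 10^(82/10) + 10^(82/10) = 5.165e+08.
L_total = 10·log₁₀(5.165e+08) = 87.13 dB(A).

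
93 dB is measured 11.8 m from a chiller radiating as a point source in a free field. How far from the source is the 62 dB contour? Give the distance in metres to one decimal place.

The 31.0 dB drop corresponds to a distance ratio of 10^(31.0/20) for a point source.
r₂ = 11.8·10^((93−62)/20) = 11.8·10^(31.0/20) = 418.68 m.

418.7 m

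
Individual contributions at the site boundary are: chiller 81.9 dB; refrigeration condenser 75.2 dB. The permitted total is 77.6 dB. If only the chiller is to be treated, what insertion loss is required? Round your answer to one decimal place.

Everything except the chiller sums to 10^(75.2/10) = 3.311e+07 in linear terms, 75.20 dB.
The limit corresponds to 10^(77.6/10) = 5.754e+07; subtracting the fixed part leaves 2.443e+07 for the chiller, i.e. 73.88 dB.
So the chiller must be reduced from 81.9 to 73.88 dB: IL = 8.02 dB.

8.0 dB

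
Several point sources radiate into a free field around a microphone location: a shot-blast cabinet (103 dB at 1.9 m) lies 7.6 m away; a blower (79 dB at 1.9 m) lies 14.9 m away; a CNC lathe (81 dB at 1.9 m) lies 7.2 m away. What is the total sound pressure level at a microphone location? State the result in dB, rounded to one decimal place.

91.0 dB

First find each source's level at the receiver (point-source: −20·log₁₀(r/r_ref)), then combine on an intensity basis.
shot-blast cabinet: 103 − 20·log₁₀(7.6/1.9) = 103 − 12.04 = 90.96 dB.
blower: 79 − 20·log₁₀(14.9/1.9) = 79 − 17.89 = 61.11 dB.
CNC lathe: 81 − 20·log₁₀(7.2/1.9) = 81 − 11.57 = 69.43 dB.
Σ 10^(L/10) = 1.257e+09 → L_total = 10·log₁₀(1.257e+09) = 90.99 dB.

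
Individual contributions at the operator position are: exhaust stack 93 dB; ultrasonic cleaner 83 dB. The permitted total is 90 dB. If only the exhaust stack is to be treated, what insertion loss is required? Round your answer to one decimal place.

4.0 dB

Fixed contribution from the other source: Σ 10^(L/10) = 10^(83/10) = 1.995e+08 (83.00 dB).
The limit corresponds to 10^(90/10) = 1.000e+09; subtracting the fixed part leaves 8.005e+08 for the exhaust stack, i.e. 89.03 dB.
So the exhaust stack must be reduced from 93 to 89.03 dB: IL = 3.97 dB.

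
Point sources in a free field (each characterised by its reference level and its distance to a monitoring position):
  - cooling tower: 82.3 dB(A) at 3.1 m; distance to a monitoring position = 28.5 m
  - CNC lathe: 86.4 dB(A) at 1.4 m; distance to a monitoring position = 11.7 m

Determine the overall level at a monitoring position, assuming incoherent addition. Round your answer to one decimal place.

Apply inverse-square spreading to bring every level to the receiver, then sum 10^(L/10).
cooling tower: 82.3 − 20·log₁₀(28.5/3.1) = 82.3 − 19.27 = 63.03 dB(A).
CNC lathe: 86.4 − 20·log₁₀(11.7/1.4) = 86.4 − 18.44 = 67.96 dB(A).
Σ 10^(L/10) = 8.259e+06 → L_total = 10·log₁₀(8.259e+06) = 69.17 dB(A).

69.2 dB(A)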